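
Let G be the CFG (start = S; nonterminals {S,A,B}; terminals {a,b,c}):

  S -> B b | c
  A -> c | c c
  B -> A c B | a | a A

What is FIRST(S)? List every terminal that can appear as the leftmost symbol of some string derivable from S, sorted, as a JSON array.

FIRST iteration:
iter 1:
  A via A→c: +{c}
  B via B→A c B: +{c}
  B via B→a: +{a}
  S via S→B b: +{a,c}
  S: {a,c}  A: {c}  B: {a,c}
iter 2: — fixpoint
  S: {a,c}  A: {c}  B: {a,c}

FIRST(S) = ["a", "c"]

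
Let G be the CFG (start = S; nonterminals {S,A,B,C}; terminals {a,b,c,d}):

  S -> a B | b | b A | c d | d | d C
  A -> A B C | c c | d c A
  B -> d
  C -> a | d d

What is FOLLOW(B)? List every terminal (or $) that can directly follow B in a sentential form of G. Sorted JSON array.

FIRST sets, iterate to fixpoint:
pass 1:
  A via A→c c: +{c}
  A via A→d c A: +{d}
  B via B→d: +{d}
  C via C→a: +{a}
  C via C→d d: +{d}
  S via S→a B: +{a}
  S via S→b: +{b}
  S via S→c d: +{c}
  S via S→d: +{d}
  FIRST(S)={a,b,c,d}  FIRST(A)={c,d}  FIRST(B)={d}  FIRST(C)={a,d}
pass 2: (no change)
  FIRST(S)={a,b,c,d}  FIRST(A)={c,d}  FIRST(B)={d}  FIRST(C)={a,d}

FOLLOW iteration:
initialize: $ ∈ FOLLOW(S)
iter 1:
  A→A B C: FOLLOW(A) ⊇ FIRST(B) = {d}; new: +{d}
  A→A B C: FOLLOW(B) ⊇ FIRST(C) = {a,d}; new: +{a,d}
  A→A B C: FOLLOW(C) ⊇ FOLLOW(A) ⊇ {d}; new: +{d}
  S→a B: FOLLOW(B) ⊇ FOLLOW(S) ⊇ {$}; new: +{$}
  S→b A: FOLLOW(A) ⊇ FOLLOW(S) ⊇ {$}; new: +{$}
  S→d C: FOLLOW(C) ⊇ FOLLOW(S) ⊇ {$}; new: +{$}
  FOLLOW[S]={$}  FOLLOW[A]={$,d}  FOLLOW[B]={$,a,d}  FOLLOW[C]={$,d}
iter 2: (no change)
  FOLLOW[S]={$}  FOLLOW[A]={$,d}  FOLLOW[B]={$,a,d}  FOLLOW[C]={$,d}

FOLLOW(B) = ["$", "a", "d"]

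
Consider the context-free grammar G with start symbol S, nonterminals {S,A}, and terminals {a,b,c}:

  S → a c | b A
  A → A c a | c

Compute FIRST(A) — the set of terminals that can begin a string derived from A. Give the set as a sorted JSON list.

Compute FIRST by fixpoint:
iter 1:
  A via A→c: +{c}
  S via S→a c: +{a}
  S via S→b A: +{b}
  FIRST[S]={a,b}  FIRST[A]={c}
iter 2: — fixpoint
  FIRST[S]={a,b}  FIRST[A]={c}

FIRST(A) = ["c"]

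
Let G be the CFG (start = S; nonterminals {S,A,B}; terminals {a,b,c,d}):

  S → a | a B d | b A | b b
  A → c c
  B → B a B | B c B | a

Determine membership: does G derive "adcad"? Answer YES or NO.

CNF form of G:
  S -> T1 X6 | T3 A | T3 T3 | a
  A -> T0 T0
  B -> B X4 | B X5 | a
  T0 -> c
  T1 -> a
  T2 -> d
  T3 -> b
  X4 -> T1 B
  X5 -> T0 B
  X6 -> B T2

CYK table (by increasing span):
  [0..0]={B,S,T1}  "a"  orig:{B,S}
  [1..1]={T2}  "d"  orig:{}
  [2..2]={T0}  "c"  orig:{}
  [3..3]={B,S,T1}  "a"  orig:{B,S}
  [4..4]={T2}  "d"  orig:{}
  [0..1]={X6}  "ad"  orig:{}
  [1..2]=∅  "dc"
  [2..3]={X5}  "ca"  orig:{}
  [3..4]={X6}  "ad"  orig:{}
  [0..2]=∅  "adc"
  [1..3]=∅  "dca"
  [2..4]=∅  "cad"
  [0..3]=∅  "adca"
  [1..4]=∅  "dcad"
  [0..4]=∅  "adcad"

S ∉ T[0,4] ⇒ NO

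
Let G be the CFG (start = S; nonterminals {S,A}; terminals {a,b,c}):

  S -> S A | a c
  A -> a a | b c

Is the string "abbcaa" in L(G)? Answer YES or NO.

Convert to CNF:
  S -> S A | T0 T2
  A -> T0 T0 | T1 T2
  T0 -> a
  T1 -> b
  T2 -> c

CYK table (by increasing span):
  T[0,0] 'a' = {T0}  orig:{}
  T[1,1] 'b' = {T1}  orig:{}
  T[2,2] 'b' = {T1}  orig:{}
  T[3,3] 'c' = {T2}  orig:{}
  T[4,4] 'a' = {T0}  orig:{}
  T[5,5] 'a' = {T0}  orig:{}
  T[0,1] 'ab' = ∅
  T[1,2] 'bb' = ∅
  T[2,3] 'bc' = {A}
  T[3,4] 'ca' = ∅
  T[4,5] 'aa' = {A}
  T[0,2] 'abb' = ∅
  T[1,3] 'bbc' = ∅
  T[2,4] 'bca' = ∅
  T[3,5] 'caa' = ∅
  T[0,3] 'abbc' = ∅
  T[1,4] 'bbca' = ∅
  T[2,5] 'bcaa' = ∅
  T[0,4] 'abbca' = ∅
  T[1,5] 'bbcaa' = ∅
  T[0,5] 'abbcaa' = ∅

S ∉ T[0,5] ⇒ NO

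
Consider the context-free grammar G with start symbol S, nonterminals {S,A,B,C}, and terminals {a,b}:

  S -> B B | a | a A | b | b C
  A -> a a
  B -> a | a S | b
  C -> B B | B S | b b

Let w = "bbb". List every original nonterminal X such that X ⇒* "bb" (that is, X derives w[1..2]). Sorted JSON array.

CNF form of G:
  S -> B B | T0 A | T1 C | a | b
  A -> T0 T0
  B -> T0 S | a | b
  C -> B B | B S | T1 T1
  T0 -> a
  T1 -> b

Fill CYK table bottom-up, restricted to cells inside w[1..2]:
  [1..1]={B,S,T1}  "b"  orig:{B,S}
  [2..2]={B,S,T1}  "b"  orig:{B,S}
  [1..2]={C,S}  "bb"

Original NTs in T[1,2] deriving "bb": ["C", "S"]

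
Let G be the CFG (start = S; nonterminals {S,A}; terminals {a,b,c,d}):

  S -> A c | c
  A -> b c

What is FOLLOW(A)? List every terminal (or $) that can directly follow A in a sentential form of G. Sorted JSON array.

FIRST sets, iterate to fixpoint:
pass 1:
  A via A→b c: +{b}
  S via S→A c: +{b}
  S via S→c: +{c}
  FIRST[S]={b,c}  FIRST[A]={b}
pass 2: done
  FIRST[S]={b,c}  FIRST[A]={b}

FOLLOW iteration:
initialize: $ ∈ FOLLOW(S)
pass 1:
  S→A c: FOLLOW(A) ⊇ FIRST(c) = {c}; new: +{c}
  FOLLOW[S]={$}  FOLLOW[A]={c}
pass 2: done
  FOLLOW[S]={$}  FOLLOW[A]={c}

FOLLOW(A) = ["c"]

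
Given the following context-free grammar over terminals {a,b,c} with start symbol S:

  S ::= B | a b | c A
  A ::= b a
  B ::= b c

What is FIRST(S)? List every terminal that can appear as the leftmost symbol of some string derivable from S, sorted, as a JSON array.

Compute FIRST by fixpoint:
pass 1:
  A via A→b a: +{b}
  B via B→b c: +{b}
  S via S→B: +{b}
  S via S→a b: +{a}
  S via S→c A: +{c}
  FIRST(S)={a,b,c}  FIRST(A)={b}  FIRST(B)={b}
pass 2: — fixpoint
  FIRST(S)={a,b,c}  FIRST(A)={b}  FIRST(B)={b}

FIRST(S) = ["a", "b", "c"]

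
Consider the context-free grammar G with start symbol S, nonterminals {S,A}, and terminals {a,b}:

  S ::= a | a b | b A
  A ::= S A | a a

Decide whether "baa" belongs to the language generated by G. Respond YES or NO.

Convert to CNF:
  S -> T0 T1 | T1 A | a
  A -> S A | T0 T0
  T0 -> a
  T1 -> b

CYK table (by increasing span):
  cell(0,0) b: {T1}  orig:{}
  cell(1,1) a: {S,T0}  orig:{S}
  cell(2,2) a: {S,T0}  orig:{S}
  cell(0,1) ba: ∅
  cell(1,2) aa: {A}
  cell(0,2) baa: {S}

S ∈ T[0,2] ⇒ YES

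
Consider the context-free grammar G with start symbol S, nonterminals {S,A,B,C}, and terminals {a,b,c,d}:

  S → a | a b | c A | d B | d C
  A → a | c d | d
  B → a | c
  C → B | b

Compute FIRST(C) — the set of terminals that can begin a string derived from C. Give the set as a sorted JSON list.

FIRST sets, iterate to fixpoint:
round 1:
  A via A→a: +{a}
  A via A→c d: +{c}
  A via A→d: +{d}
  B via B→a: +{a}
  B via B→c: +{c}
  C via C→B: +{a,c}
  C via C→b: +{b}
  S via S→a: +{a}
  S via S→c A: +{c}
  S via S→d B: +{d}
  FIRST(S)={a,c,d}  FIRST(A)={a,c,d}  FIRST(B)={a,c}  FIRST(C)={a,b,c}
round 2: (stable)
  FIRST(S)={a,c,d}  FIRST(A)={a,c,d}  FIRST(B)={a,c}  FIRST(C)={a,b,c}

FIRST(C) = ["a", "b", "c"]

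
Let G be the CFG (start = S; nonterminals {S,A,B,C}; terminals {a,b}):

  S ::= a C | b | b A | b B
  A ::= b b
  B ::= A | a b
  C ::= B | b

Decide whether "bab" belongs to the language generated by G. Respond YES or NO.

Convert to CNF:
  S -> T0 A | T0 B | T1 C | b
  A -> T0 T0
  B -> T0 T0 | T1 T0
  C -> T0 T0 | T1 T0 | b
  T0 -> b
  T1 -> a

CYK fill:
  cell(0,0) b: {C,S,T0}  orig:{C,S}
  cell(1,1) a: {T1}  orig:{}
  cell(2,2) b: {C,S,T0}  orig:{C,S}
  cell(0,1) ba: ∅
  cell(1,2) ab: {B,C,S}
  cell(0,2) bab: {S}

S ∈ T[0,2] ⇒ YES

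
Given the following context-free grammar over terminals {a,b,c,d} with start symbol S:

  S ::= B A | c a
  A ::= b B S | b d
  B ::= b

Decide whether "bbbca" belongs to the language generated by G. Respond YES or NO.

Convert to CNF:
  S -> B A | T2 T3
  A -> T0 T1 | T0 X4
  B -> b
  T0 -> b
  T1 -> d
  T2 -> c
  T3 -> a
  X4 -> B S

Fill CYK table bottom-up:
  [0..0]={B,T0}  "b"  orig:{B}
  [1..1]={B,T0}  "b"  orig:{B}
  [2..2]={B,T0}  "b"  orig:{B}
  [3..3]={T2}  "c"  orig:{}
  [4..4]={T3}  "a"  orig:{}
  [0..1]=∅  "bb"
  [1..2]=∅  "bb"
  [2..3]=∅  "bc"
  [3..4]={S}  "ca"
  [0..2]=∅  "bbb"
  [1..3]=∅  "bbc"
  [2..4]={X4}  "bca"  orig:{}
  [0..3]=∅  "bbbc"
  [1..4]={A}  "bbca"
  [0..4]={S}  "bbbca"

S ∈ T[0,4] ⇒ YES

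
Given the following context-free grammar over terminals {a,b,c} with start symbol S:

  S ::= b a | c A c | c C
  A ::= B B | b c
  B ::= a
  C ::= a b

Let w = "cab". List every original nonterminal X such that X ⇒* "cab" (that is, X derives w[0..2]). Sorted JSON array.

Convert to CNF:
  S -> T0 T2 | T1 C | T1 X3
  A -> B B | T0 T1
  B -> a
  C -> T2 T0
  T0 -> b
  T1 -> c
  T2 -> a
  X3 -> A T1

Fill CYK table bottom-up, restricted to cells inside w[0..2]:
  [0..0]={T1}  "c"  orig:{}
  [1..1]={B,T2}  "a"  orig:{B}
  [2..2]={T0}  "b"  orig:{}
  [0..1]=∅  "ca"
  [1..2]={C}  "ab"
  [0..2]={S}  "cab"

Original NTs in T[0,2] deriving "cab": ["S"]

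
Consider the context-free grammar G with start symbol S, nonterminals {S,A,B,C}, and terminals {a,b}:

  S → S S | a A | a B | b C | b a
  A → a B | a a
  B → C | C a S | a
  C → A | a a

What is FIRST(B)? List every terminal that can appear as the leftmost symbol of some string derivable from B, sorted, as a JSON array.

FIRST sets, iterate to fixpoint:
round 1:
  A via A→a B: +{a}
  B via B→a: +{a}
  C via C→A: +{a}
  S via S→a A: +{a}
  S via S→b C: +{b}
  S: {a,b}  A: {a}  B: {a}  C: {a}
round 2: (stable)
  S: {a,b}  A: {a}  B: {a}  C: {a}

FIRST(B) = ["a"]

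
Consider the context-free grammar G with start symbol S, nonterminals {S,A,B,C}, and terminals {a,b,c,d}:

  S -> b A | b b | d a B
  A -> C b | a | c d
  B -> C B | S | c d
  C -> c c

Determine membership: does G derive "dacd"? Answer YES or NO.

Convert to CNF:
  S -> T0 A | T0 T0 | T2 X5
  A -> C T0 | T1 T2 | a
  B -> C B | T0 A | T0 T0 | T1 T2 | T2 X4
  C -> T1 T1
  T0 -> b
  T1 -> c
  T2 -> d
  T3 -> a
  X4 -> T3 B
  X5 -> T3 B

CYK table (by increasing span):
  T[0,0] 'd' = {T2}  orig:{}
  T[1,1] 'a' = {A,T3}  orig:{A}
  T[2,2] 'c' = {T1}  orig:{}
  T[3,3] 'd' = {T2}  orig:{}
  T[0,1] 'da' = ∅
  T[1,2] 'ac' = ∅
  T[2,3] 'cd' = {A,B}
  T[0,2] 'dac' = ∅
  T[1,3] 'acd' = {X4,X5}  orig:{}
  T[0,3] 'dacd' = {B,S}

S ∈ T[0,3] ⇒ YES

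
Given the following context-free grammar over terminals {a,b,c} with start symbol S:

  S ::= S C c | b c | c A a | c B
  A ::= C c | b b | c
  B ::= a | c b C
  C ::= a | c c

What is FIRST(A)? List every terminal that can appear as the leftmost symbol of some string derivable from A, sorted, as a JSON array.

FIRST iteration:
round 1:
  A via A→b b: +{b}
  A via A→c: +{c}
  B via B→a: +{a}
  B via B→c b C: +{c}
  C via C→a: +{a}
  C via C→c c: +{c}
  S via S→b c: +{b}
  S via S→c A a: +{c}
  FIRST[S]={b,c}  FIRST[A]={b,c}  FIRST[B]={a,c}  FIRST[C]={a,c}
round 2:
  A via A→C c: +{a}
  FIRST[S]={b,c}  FIRST[A]={a,b,c}  FIRST[B]={a,c}  FIRST[C]={a,c}
round 3: — fixpoint
  FIRST[S]={b,c}  FIRST[A]={a,b,c}  FIRST[B]={a,c}  FIRST[C]={a,c}

FIRST(A) = ["a", "b", "c"]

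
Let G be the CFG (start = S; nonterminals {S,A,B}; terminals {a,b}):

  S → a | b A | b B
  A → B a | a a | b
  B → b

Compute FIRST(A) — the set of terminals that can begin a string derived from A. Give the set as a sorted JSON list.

FIRST sets, iterate to fixpoint:
pass 1:
  A via A→a a: +{a}
  A via A→b: +{b}
  B via B→b: +{b}
  S via S→a: +{a}
  S via S→b A: +{b}
  FIRST(S)={a,b}  FIRST(A)={a,b}  FIRST(B)={b}
pass 2: — fixpoint
  FIRST(S)={a,b}  FIRST(A)={a,b}  FIRST(B)={b}

FIRST(A) = ["a", "b"]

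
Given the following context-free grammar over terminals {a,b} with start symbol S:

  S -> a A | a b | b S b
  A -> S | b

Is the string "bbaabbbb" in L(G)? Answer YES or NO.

CNF form of G:
  S -> T0 A | T0 T1 | T1 X3
  A -> T0 A | T0 T1 | T1 X2 | b
  T0 -> a
  T1 -> b
  X2 -> S T1
  X3 -> S T1

CYK fill:
  cell(0,0) b: {A,T1}  orig:{A}
  cell(1,1) b: {A,T1}  orig:{A}
  cell(2,2) a: {T0}  orig:{}
  cell(3,3) a: {T0}  orig:{}
  cell(4,4) b: {A,T1}  orig:{A}
  cell(5,5) b: {A,T1}  orig:{A}
  cell(6,6) b: {A,T1}  orig:{A}
  cell(7,7) b: {A,T1}  orig:{A}
  cell(0,1) bb: ∅
  cell(1,2) ba: ∅
  cell(2,3) aa: ∅
  cell(3,4) ab: {A,S}
  cell(4,5) bb: ∅
  cell(5,6) bb: ∅
  cell(6,7) bb: ∅
  cell(0,2) bba: ∅
  cell(1,3) baa: ∅
  cell(2,4) aab: {A,S}
  cell(3,5) abb: {X2,X3}  orig:{}
  cell(4,6) bbb: ∅
  cell(5,7) bbb: ∅
  cell(0,3) bbaa: ∅
  cell(1,4) baab: ∅
  cell(2,5) aabb: {X2,X3}  orig:{}
  cell(3,6) abbb: ∅
  cell(4,7) bbbb: ∅
  cell(0,4) bbaab: ∅
  cell(1,5) baabb: {A,S}
  cell(2,6) aabbb: ∅
  cell(3,7) abbbb: ∅
  cell(0,5) bbaabb: ∅
  cell(1,6) baabbb: {X2,X3}  orig:{}
  cell(2,7) aabbbb: ∅
  cell(0,6) bbaabbb: {A,S}
  cell(1,7) baabbbb: ∅
  cell(0,7) bbaabbbb: {X2,X3}  orig:{}

S ∉ T[0,7] ⇒ NO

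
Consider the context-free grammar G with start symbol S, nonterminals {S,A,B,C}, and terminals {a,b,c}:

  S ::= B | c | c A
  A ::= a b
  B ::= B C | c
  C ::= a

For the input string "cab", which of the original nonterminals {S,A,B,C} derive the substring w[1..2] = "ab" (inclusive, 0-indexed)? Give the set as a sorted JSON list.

Convert to CNF:
  S -> B C | T2 A | c
  A -> T0 T1
  B -> B C | c
  C -> a
  T0 -> a
  T1 -> b
  T2 -> c

CYK table (by increasing span) (cells [i..j] with 1 ≤ i ≤ j ≤ 2 only):
  [1..1]={C,T0}  "a"  orig:{C}
  [2..2]={T1}  "b"  orig:{}
  [1..2]={A}  "ab"

Original NTs in T[1,2] deriving "ab": ["A"]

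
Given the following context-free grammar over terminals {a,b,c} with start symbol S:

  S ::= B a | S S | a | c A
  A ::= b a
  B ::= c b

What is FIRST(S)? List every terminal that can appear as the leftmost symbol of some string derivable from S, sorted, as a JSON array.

FIRST sets, iterate to fixpoint:
[1]
  A via A→b a: +{b}
  B via B→c b: +{c}
  S via S→B a: +{c}
  S via S→a: +{a}
  S: {a,c}  A: {b}  B: {c}
[2] (no change)
  S: {a,c}  A: {b}  B: {c}

FIRST(S) = ["a", "c"]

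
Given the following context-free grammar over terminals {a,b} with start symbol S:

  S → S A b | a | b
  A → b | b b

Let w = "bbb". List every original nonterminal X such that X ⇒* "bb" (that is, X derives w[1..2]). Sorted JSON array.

CNF form of G:
  S -> S X1 | a | b
  A -> T0 T0 | b
  T0 -> b
  X1 -> A T0

CYK fill (cells [i..j] with 1 ≤ i ≤ j ≤ 2 only):
  cell(1,1) b: {A,S,T0}  orig:{A,S}
  cell(2,2) b: {A,S,T0}  orig:{A,S}
  cell(1,2) bb: {A,X1}  orig:{A}

Original NTs in T[1,2] deriving "bb": ["A"]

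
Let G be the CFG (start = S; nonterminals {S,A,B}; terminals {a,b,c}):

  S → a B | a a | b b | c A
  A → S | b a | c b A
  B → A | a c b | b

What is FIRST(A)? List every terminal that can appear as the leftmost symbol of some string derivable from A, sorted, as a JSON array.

Compute FIRST by fixpoint:
[1]
  A via A→b a: +{b}
  A via A→c b A: +{c}
  B via B→A: +{b,c}
  B via B→a c b: +{a}
  S via S→a B: +{a}
  S via S→b b: +{b}
  S via S→c A: +{c}
  FIRST(S)={a,b,c}  FIRST(A)={b,c}  FIRST(B)={a,b,c}
[2]
  A via A→S: +{a}
  FIRST(S)={a,b,c}  FIRST(A)={a,b,c}  FIRST(B)={a,b,c}
[3] done
  FIRST(S)={a,b,c}  FIRST(A)={a,b,c}  FIRST(B)={a,b,c}

FIRST(A) = ["a", "b", "c"]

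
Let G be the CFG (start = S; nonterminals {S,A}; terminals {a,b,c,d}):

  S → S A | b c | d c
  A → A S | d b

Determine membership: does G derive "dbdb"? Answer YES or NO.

Convert to CNF:
  S -> S A | T0 T2 | T1 T2
  A -> A S | T0 T1
  T0 -> d
  T1 -> b
  T2 -> c

CYK fill:
  [0..0]={T0}  "d"  orig:{}
  [1..1]={T1}  "b"  orig:{}
  [2..2]={T0}  "d"  orig:{}
  [3..3]={T1}  "b"  orig:{}
  [0..1]={A}  "db"
  [1..2]=∅  "bd"
  [2..3]={A}  "db"
  [0..2]=∅  "dbd"
  [1..3]=∅  "bdb"
  [0..3]=∅  "dbdb"

S ∉ T[0,3] ⇒ NO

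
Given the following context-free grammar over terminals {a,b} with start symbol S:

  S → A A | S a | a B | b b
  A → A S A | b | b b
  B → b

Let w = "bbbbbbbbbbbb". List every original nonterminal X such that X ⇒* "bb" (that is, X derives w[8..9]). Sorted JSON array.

CNF form of G:
  S -> A A | S T1 | T0 T0 | T1 B
  A -> A X2 | T0 T0 | b
  B -> b
  T0 -> b
  T1 -> a
  X2 -> S A

CYK table (by increasing span) — only the sub-triangle for w[8..9]:
  [8..8]={A,B,T0}  "b"  orig:{A,B}
  [9..9]={A,B,T0}  "b"  orig:{A,B}
  [8..9]={A,S}  "bb"

Original NTs in T[8,9] deriving "bb": ["A", "S"]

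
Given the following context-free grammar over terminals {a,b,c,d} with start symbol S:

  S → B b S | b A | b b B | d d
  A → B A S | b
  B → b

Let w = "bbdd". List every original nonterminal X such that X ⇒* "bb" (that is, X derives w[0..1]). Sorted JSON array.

Convert to CNF:
  S -> B X3 | T0 A | T0 X4 | T1 T1
  A -> B X2 | b
  B -> b
  T0 -> b
  T1 -> d
  X2 -> A S
  X3 -> T0 S
  X4 -> T0 B

CYK fill, restricted to cells inside w[0..1]:
  [0..0]={A,B,T0}  "b"  orig:{A,B}
  [1..1]={A,B,T0}  "b"  orig:{A,B}
  [0..1]={S,X4}  "bb"  orig:{S}

Original NTs in T[0,1] deriving "bb": ["S"]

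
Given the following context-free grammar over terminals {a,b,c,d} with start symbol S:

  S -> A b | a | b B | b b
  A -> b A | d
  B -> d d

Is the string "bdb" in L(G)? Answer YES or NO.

Convert to CNF:
  S -> A T0 | T0 B | T0 T0 | a
  A -> T0 A | d
  B -> T1 T1
  T0 -> b
  T1 -> d

Fill CYK table bottom-up:
  [0..0]={T0}  "b"  orig:{}
  [1..1]={A,T1}  "d"  orig:{A}
  [2..2]={T0}  "b"  orig:{}
  [0..1]={A}  "bd"
  [1..2]={S}  "db"
  [0..2]={S}  "bdb"

S ∈ T[0,2] ⇒ YES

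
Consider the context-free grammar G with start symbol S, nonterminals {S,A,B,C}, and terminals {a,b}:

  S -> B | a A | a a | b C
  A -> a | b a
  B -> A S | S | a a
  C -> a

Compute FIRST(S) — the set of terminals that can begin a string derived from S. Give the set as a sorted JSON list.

FIRST iteration:
pass 1:
  A via A→a: +{a}
  A via A→b a: +{b}
  B via B→A S: +{a,b}
  C via C→a: +{a}
  S via S→B: +{a,b}
  FIRST(S)={a,b}  FIRST(A)={a,b}  FIRST(B)={a,b}  FIRST(C)={a}
pass 2: (no change)
  FIRST(S)={a,b}  FIRST(A)={a,b}  FIRST(B)={a,b}  FIRST(C)={a}

FIRST(S) = ["a", "b"]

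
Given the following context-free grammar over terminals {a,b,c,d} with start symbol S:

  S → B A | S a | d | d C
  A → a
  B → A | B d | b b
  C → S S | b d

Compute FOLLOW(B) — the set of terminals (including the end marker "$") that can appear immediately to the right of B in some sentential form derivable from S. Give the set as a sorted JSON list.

FIRST iteration:
iter 1:
  A via A→a: +{a}
  B via B→A: +{a}
  B via B→b b: +{b}
  C via C→b d: +{b}
  S via S→B A: +{a,b}
  S via S→d: +{d}
  FIRST[S]={a,b,d}  FIRST[A]={a}  FIRST[B]={a,b}  FIRST[C]={b}
iter 2:
  C via C→S S: +{a,d}
  FIRST[S]={a,b,d}  FIRST[A]={a}  FIRST[B]={a,b}  FIRST[C]={a,b,d}
iter 3: (stable)
  FIRST[S]={a,b,d}  FIRST[A]={a}  FIRST[B]={a,b}  FIRST[C]={a,b,d}

FOLLOW sets:
initialize: $ ∈ FOLLOW(S)
pass 1:
  B→B d: FOLLOW(B) ⊇ FIRST(d) = {d}; new: +{d}
  C→S S: FOLLOW(S) ⊇ FIRST(S) = {a,b,d}; new: +{a,b,d}
  S→B A: FOLLOW(B) ⊇ FIRST(A) = {a}; new: +{a}
  S→B A: FOLLOW(A) ⊇ FOLLOW(S) ⊇ {$,a,b,d}; new: +{$,a,b,d}
  S→d C: FOLLOW(C) ⊇ FOLLOW(S) ⊇ {$,a,b,d}; new: +{$,a,b,d}
  FOLLOW(S)={$,a,b,d}  FOLLOW(A)={$,a,b,d}  FOLLOW(B)={a,d}  FOLLOW(C)={$,a,b,d}
pass 2: done
  FOLLOW(S)={$,a,b,d}  FOLLOW(A)={$,a,b,d}  FOLLOW(B)={a,d}  FOLLOW(C)={$,a,b,d}

FOLLOW(B) = ["a", "d"]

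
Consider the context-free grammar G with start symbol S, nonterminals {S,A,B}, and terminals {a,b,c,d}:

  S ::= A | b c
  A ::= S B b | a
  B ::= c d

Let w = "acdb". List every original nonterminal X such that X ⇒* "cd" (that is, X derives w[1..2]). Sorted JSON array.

CNF form of G:
  S -> S X4 | T0 T1 | a
  A -> S X3 | a
  B -> T1 T2
  T0 -> b
  T1 -> c
  T2 -> d
  X3 -> B T0
  X4 -> B T0

CYK fill (cells [i..j] with 1 ≤ i ≤ j ≤ 2 only):
  cell(1,1) c: {T1}  orig:{}
  cell(2,2) d: {T2}  orig:{}
  cell(1,2) cd: {B}

Original NTs in T[1,2] deriving "cd": ["B"]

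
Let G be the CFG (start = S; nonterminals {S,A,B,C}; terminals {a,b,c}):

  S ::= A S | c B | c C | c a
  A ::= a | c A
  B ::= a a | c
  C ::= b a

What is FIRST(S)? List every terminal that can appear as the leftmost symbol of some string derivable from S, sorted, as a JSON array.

Compute FIRST by fixpoint:
pass 1:
  A via A→a: +{a}
  A via A→c A: +{c}
  B via B→a a: +{a}
  B via B→c: +{c}
  C via C→b a: +{b}
  S via S→A S: +{a,c}
  FIRST[S]={a,c}  FIRST[A]={a,c}  FIRST[B]={a,c}  FIRST[C]={b}
pass 2: (no change)
  FIRST[S]={a,c}  FIRST[A]={a,c}  FIRST[B]={a,c}  FIRST[C]={b}

FIRST(S) = ["a", "c"]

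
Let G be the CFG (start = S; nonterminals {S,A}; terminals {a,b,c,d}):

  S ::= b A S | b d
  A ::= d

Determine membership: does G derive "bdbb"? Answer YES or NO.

CNF form of G:
  S -> T0 T1 | T0 X2
  A -> d
  T0 -> b
  T1 -> d
  X2 -> A S

CYK fill:
  [0..0]={T0}  "b"  orig:{}
  [1..1]={A,T1}  "d"  orig:{A}
  [2..2]={T0}  "b"  orig:{}
  [3..3]={T0}  "b"  orig:{}
  [0..1]={S}  "bd"
  [1..2]=∅  "db"
  [2..3]=∅  "bb"
  [0..2]=∅  "bdb"
  [1..3]=∅  "dbb"
  [0..3]=∅  "bdbb"

S ∉ T[0,3] ⇒ NO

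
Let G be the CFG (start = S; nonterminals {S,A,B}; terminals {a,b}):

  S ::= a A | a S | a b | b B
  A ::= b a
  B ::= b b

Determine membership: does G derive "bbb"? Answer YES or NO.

Convert to CNF:
  S -> T0 B | T1 A | T1 S | T1 T0
  A -> T0 T1
  B -> T0 T0
  T0 -> b
  T1 -> a

CYK table (by increasing span):
  [0..0]={T0}  "b"  orig:{}
  [1..1]={T0}  "b"  orig:{}
  [2..2]={T0}  "b"  orig:{}
  [0..1]={B}  "bb"
  [1..2]={B}  "bb"
  [0..2]={S}  "bbb"

S ∈ T[0,2] ⇒ YES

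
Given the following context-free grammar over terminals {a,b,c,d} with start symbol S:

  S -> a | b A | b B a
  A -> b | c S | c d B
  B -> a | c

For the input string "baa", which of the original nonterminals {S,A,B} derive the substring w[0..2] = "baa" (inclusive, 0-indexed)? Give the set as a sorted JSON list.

Convert to CNF:
  S -> T2 A | T2 X5 | a
  A -> T0 S | T0 X4 | b
  B -> a | c
  T0 -> c
  T1 -> d
  T2 -> b
  T3 -> a
  X4 -> T1 B
  X5 -> B T3

CYK table (by increasing span), restricted to cells inside w[0..2]:
  [0..0]={A,T2}  "b"  orig:{A}
  [1..1]={B,S,T3}  "a"  orig:{B,S}
  [2..2]={B,S,T3}  "a"  orig:{B,S}
  [0..1]=∅  "ba"
  [1..2]={X5}  "aa"  orig:{}
  [0..2]={S}  "baa"

Original NTs in T[0,2] deriving "baa": ["S"]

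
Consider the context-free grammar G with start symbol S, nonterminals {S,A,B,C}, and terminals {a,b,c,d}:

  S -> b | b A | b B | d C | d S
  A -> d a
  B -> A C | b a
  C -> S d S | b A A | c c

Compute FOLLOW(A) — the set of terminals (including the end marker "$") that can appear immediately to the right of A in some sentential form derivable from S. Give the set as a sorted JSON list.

FIRST sets, iterate to fixpoint:
[1]
  A via A→d a: +{d}
  B via B→A C: +{d}
  B via B→b a: +{b}
  C via C→b A A: +{b}
  C via C→c c: +{c}
  S via S→b: +{b}
  S via S→d C: +{d}
  S: {b,d}  A: {d}  B: {b,d}  C: {b,c}
[2]
  C via C→S d S: +{d}
  S: {b,d}  A: {d}  B: {b,d}  C: {b,c,d}
[3] — fixpoint
  S: {b,d}  A: {d}  B: {b,d}  C: {b,c,d}

Compute FOLLOW by fixpoint:
initialize: $ ∈ FOLLOW(S)
round 1:
  B→A C: FOLLOW(A) ⊇ FIRST(C) = {b,c,d}; new: +{b,c,d}
  C→S d S: FOLLOW(S) ⊇ FIRST(d) = {d}; new: +{d}
  S→b A: FOLLOW(A) ⊇ FOLLOW(S) ⊇ {$,d}; new: +{$}
  S→b B: FOLLOW(B) ⊇ FOLLOW(S) ⊇ {$,d}; new: +{$,d}
  S→d C: FOLLOW(C) ⊇ FOLLOW(S) ⊇ {$,d}; new: +{$,d}
  FOLLOW(S)={$,d}  FOLLOW(A)={$,b,c,d}  FOLLOW(B)={$,d}  FOLLOW(C)={$,d}
round 2: (stable)
  FOLLOW(S)={$,d}  FOLLOW(A)={$,b,c,d}  FOLLOW(B)={$,d}  FOLLOW(C)={$,d}

FOLLOW(A) = ["$", "b", "c", "d"]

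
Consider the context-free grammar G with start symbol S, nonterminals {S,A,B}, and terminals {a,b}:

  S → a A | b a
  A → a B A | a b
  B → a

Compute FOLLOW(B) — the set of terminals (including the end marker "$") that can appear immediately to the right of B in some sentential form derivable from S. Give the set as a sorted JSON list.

FIRST sets, iterate to fixpoint:
pass 1:
  A via A→a B A: +{a}
  B via B→a: +{a}
  S via S→a A: +{a}
  S via S→b a: +{b}
  FIRST[S]={a,b}  FIRST[A]={a}  FIRST[B]={a}
pass 2: (stable)
  FIRST[S]={a,b}  FIRST[A]={a}  FIRST[B]={a}

Compute FOLLOW by fixpoint:
initialize: $ ∈ FOLLOW(S)
[1]
  A→a B A: FOLLOW(B) ⊇ FIRST(A) = {a}; new: +{a}
  S→a A: FOLLOW(A) ⊇ FOLLOW(S) ⊇ {$}; new: +{$}
  FOLLOW[S]={$}  FOLLOW[A]={$}  FOLLOW[B]={a}
[2] (no change)
  FOLLOW[S]={$}  FOLLOW[A]={$}  FOLLOW[B]={a}

FOLLOW(B) = ["a"]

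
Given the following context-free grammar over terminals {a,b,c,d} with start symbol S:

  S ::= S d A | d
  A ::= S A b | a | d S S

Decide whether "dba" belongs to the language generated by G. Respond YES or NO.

CNF form of G:
  S -> S X4 | d
  A -> S X2 | T1 X3 | a
  T0 -> b
  T1 -> d
  X2 -> A T0
  X3 -> S S
  X4 -> T1 A

CYK table (by increasing span):
  cell(0,0) d: {S,T1}  orig:{S}
  cell(1,1) b: {T0}  orig:{}
  cell(2,2) a: {A}
  cell(0,1) db: ∅
  cell(1,2) ba: ∅
  cell(0,2) dba: ∅

S ∉ T[0,2] ⇒ NO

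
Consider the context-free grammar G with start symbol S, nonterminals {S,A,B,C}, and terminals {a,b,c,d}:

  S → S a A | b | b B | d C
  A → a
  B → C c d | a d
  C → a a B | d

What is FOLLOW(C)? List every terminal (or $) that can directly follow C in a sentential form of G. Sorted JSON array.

FIRST sets, iterate to fixpoint:
round 1:
  A via A→a: +{a}
  B via B→a d: +{a}
  C via C→a a B: +{a}
  C via C→d: +{d}
  S via S→b: +{b}
  S via S→d C: +{d}
  FIRST(S)={b,d}  FIRST(A)={a}  FIRST(B)={a}  FIRST(C)={a,d}
round 2:
  B via B→C c d: +{d}
  FIRST(S)={b,d}  FIRST(A)={a}  FIRST(B)={a,d}  FIRST(C)={a,d}
round 3: (stable)
  FIRST(S)={b,d}  FIRST(A)={a}  FIRST(B)={a,d}  FIRST(C)={a,d}

Compute FOLLOW by fixpoint:
FOLLOW(S) := {$}
round 1:
  B→C c d: FOLLOW(C) ⊇ FIRST(c) = {c}; new: +{c}
  C→a a B: FOLLOW(B) ⊇ FOLLOW(C) ⊇ {c}; new: +{c}
  S→S a A: FOLLOW(S) ⊇ FIRST(a) = {a}; new: +{a}
  S→S a A: FOLLOW(A) ⊇ FOLLOW(S) ⊇ {$,a}; new: +{$,a}
  S→b B: FOLLOW(B) ⊇ FOLLOW(S) ⊇ {$,a}; new: +{$,a}
  S→d C: FOLLOW(C) ⊇ FOLLOW(S) ⊇ {$,a}; new: +{$,a}
  S: {$,a}  A: {$,a}  B: {$,a,c}  C: {$,a,c}
round 2: — fixpoint
  S: {$,a}  A: {$,a}  B: {$,a,c}  C: {$,a,c}

FOLLOW(C) = ["$", "a", "c"]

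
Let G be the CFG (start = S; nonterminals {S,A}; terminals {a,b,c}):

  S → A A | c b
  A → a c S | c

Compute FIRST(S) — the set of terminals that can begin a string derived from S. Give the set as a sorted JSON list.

FIRST iteration:
round 1:
  A via A→a c S: +{a}
  A via A→c: +{c}
  S via S→A A: +{a,c}
  FIRST(S)={a,c}  FIRST(A)={a,c}
round 2: (no change)
  FIRST(S)={a,c}  FIRST(A)={a,c}

FIRST(S) = ["a", "c"]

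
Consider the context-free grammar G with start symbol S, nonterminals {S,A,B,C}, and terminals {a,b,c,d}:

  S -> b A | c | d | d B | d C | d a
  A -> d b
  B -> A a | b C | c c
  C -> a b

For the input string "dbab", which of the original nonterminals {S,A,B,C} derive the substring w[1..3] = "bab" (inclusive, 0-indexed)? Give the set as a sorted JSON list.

Convert to CNF:
  S -> T0 B | T0 C | T0 T2 | T1 A | c | d
  A -> T0 T1
  B -> A T2 | T1 C | T3 T3
  C -> T2 T1
  T0 -> d
  T1 -> b
  T2 -> a
  T3 -> c

CYK table (by increasing span) — only the sub-triangle for w[1..3]:
  cell(1,1) b: {T1}  orig:{}
  cell(2,2) a: {T2}  orig:{}
  cell(3,3) b: {T1}  orig:{}
  cell(1,2) ba: ∅
  cell(2,3) ab: {C}
  cell(1,3) bab: {B}

Original NTs in T[1,3] deriving "bab": ["B"]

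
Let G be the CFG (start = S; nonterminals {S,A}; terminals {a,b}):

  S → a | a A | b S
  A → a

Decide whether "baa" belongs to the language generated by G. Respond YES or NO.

CNF form of G:
  S -> T0 A | T1 S | a
  A -> a
  T0 -> a
  T1 -> b

Fill CYK table bottom-up:
  T[0,0] 'b' = {T1}  orig:{}
  T[1,1] 'a' = {A,S,T0}  orig:{A,S}
  T[2,2] 'a' = {A,S,T0}  orig:{A,S}
  T[0,1] 'ba' = {S}
  T[1,2] 'aa' = {S}
  T[0,2] 'baa' = {S}

S ∈ T[0,2] ⇒ YES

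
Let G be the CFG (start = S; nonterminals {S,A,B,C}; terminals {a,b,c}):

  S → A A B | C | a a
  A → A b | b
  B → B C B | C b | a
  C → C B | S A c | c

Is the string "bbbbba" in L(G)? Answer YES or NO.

Convert to CNF:
  S -> A X5 | C B | S X6 | T2 T2 | c
  A -> A T0 | b
  B -> B X3 | C T0 | a
  C -> C B | S X4 | c
  T0 -> b
  T1 -> c
  T2 -> a
  X3 -> C B
  X4 -> A T1
  X5 -> A B
  X6 -> A T1

CYK fill:
  T[0,0] 'b' = {A,T0}  orig:{A}
  T[1,1] 'b' = {A,T0}  orig:{A}
  T[2,2] 'b' = {A,T0}  orig:{A}
  T[3,3] 'b' = {A,T0}  orig:{A}
  T[4,4] 'b' = {A,T0}  orig:{A}
  T[5,5] 'a' = {B,T2}  orig:{B}
  T[0,1] 'bb' = {A}
  T[1,2] 'bb' = {A}
  T[2,3] 'bb' = {A}
  T[3,4] 'bb' = {A}
  T[4,5] 'ba' = {X5}  orig:{}
  T[0,2] 'bbb' = {A}
  T[1,3] 'bbb' = {A}
  T[2,4] 'bbb' = {A}
  T[3,5] 'bba' = {S,X5}  orig:{S}
  T[0,3] 'bbbb' = {A}
  T[1,4] 'bbbb' = {A}
  T[2,5] 'bbba' = {S,X5}  orig:{S}
  T[0,4] 'bbbbb' = {A}
  T[1,5] 'bbbba' = {S,X5}  orig:{S}
  T[0,5] 'bbbbba' = {S,X5}  orig:{S}

S ∈ T[0,5] ⇒ YES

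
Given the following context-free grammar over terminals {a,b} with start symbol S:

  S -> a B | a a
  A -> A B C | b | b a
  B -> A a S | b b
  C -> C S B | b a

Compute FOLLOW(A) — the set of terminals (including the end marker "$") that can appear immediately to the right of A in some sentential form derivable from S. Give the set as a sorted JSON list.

FIRST iteration:
iter 1:
  A via A→b: +{b}
  B via B→A a S: +{b}
  C via C→b a: +{b}
  S via S→a B: +{a}
  FIRST(S)={a}  FIRST(A)={b}  FIRST(B)={b}  FIRST(C)={b}
iter 2: done
  FIRST(S)={a}  FIRST(A)={b}  FIRST(B)={b}  FIRST(C)={b}

FOLLOW iteration:
FOLLOW(S) := {$}
round 1:
  A→A B C: FOLLOW(A) ⊇ FIRST(B) = {b}; new: +{b}
  A→A B C: FOLLOW(B) ⊇ FIRST(C) = {b}; new: +{b}
  A→A B C: FOLLOW(C) ⊇ FOLLOW(A) ⊇ {b}; new: +{b}
  B→A a S: FOLLOW(A) ⊇ FIRST(a) = {a}; new: +{a}
  B→A a S: FOLLOW(S) ⊇ FOLLOW(B) ⊇ {b}; new: +{b}
  C→C S B: FOLLOW(C) ⊇ FIRST(S) = {a}; new: +{a}
  C→C S B: FOLLOW(B) ⊇ FOLLOW(C) ⊇ {a,b}; new: +{a}
  S→a B: FOLLOW(B) ⊇ FOLLOW(S) ⊇ {$,b}; new: +{$}
  S: {$,b}  A: {a,b}  B: {$,a,b}  C: {a,b}
round 2:
  B→A a S: FOLLOW(S) ⊇ FOLLOW(B) ⊇ {$,a,b}; new: +{a}
  S: {$,a,b}  A: {a,b}  B: {$,a,b}  C: {a,b}
round 3: — fixpoint
  S: {$,a,b}  A: {a,b}  B: {$,a,b}  C: {a,b}

FOLLOW(A) = ["a", "b"]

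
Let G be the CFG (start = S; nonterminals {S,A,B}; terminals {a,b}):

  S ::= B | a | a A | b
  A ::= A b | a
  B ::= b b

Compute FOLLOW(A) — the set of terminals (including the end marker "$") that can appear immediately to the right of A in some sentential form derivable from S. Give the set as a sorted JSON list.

Compute FIRST by fixpoint:
pass 1:
  A via A→a: +{a}
  B via B→b b: +{b}
  S via S→B: +{b}
  S via S→a: +{a}
  S: {a,b}  A: {a}  B: {b}
pass 2: (stable)
  S: {a,b}  A: {a}  B: {b}

FOLLOW iteration:
FOLLOW(S) := {$}
iter 1:
  A→A b: FOLLOW(A) ⊇ FIRST(b) = {b}; new: +{b}
  S→B: FOLLOW(B) ⊇ FOLLOW(S) ⊇ {$}; new: +{$}
  S→a A: FOLLOW(A) ⊇ FOLLOW(S) ⊇ {$}; new: +{$}
  FOLLOW(S)={$}  FOLLOW(A)={$,b}  FOLLOW(B)={$}
iter 2: (no change)
  FOLLOW(S)={$}  FOLLOW(A)={$,b}  FOLLOW(B)={$}

FOLLOW(A) = ["$", "b"]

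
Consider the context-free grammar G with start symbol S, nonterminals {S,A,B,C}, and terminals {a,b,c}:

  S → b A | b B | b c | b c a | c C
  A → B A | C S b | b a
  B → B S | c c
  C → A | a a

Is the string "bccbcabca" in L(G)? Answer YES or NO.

Convert to CNF:
  S -> T0 A | T0 B | T0 T2 | T0 X5 | T2 C
  A -> B A | C X3 | T0 T1
  B -> B S | T2 T2
  C -> B A | C X4 | T0 T1 | T1 T1
  T0 -> b
  T1 -> a
  T2 -> c
  X3 -> S T0
  X4 -> S T0
  X5 -> T2 T1

Fill CYK table bottom-up:
  T[0,0] 'b' = {T0}  orig:{}
  T[1,1] 'c' = {T2}  orig:{}
  T[2,2] 'c' = {T2}  orig:{}
  T[3,3] 'b' = {T0}  orig:{}
  T[4,4] 'c' = {T2}  orig:{}
  T[5,5] 'a' = {T1}  orig:{}
  T[6,6] 'b' = {T0}  orig:{}
  T[7,7] 'c' = {T2}  orig:{}
  T[8,8] 'a' = {T1}  orig:{}
  T[0,1] 'bc' = {S}
  T[1,2] 'cc' = {B}
  T[2,3] 'cb' = ∅
  T[3,4] 'bc' = {S}
  T[4,5] 'ca' = {X5}  orig:{}
  T[5,6] 'ab' = ∅
  T[6,7] 'bc' = {S}
  T[7,8] 'ca' = {X5}  orig:{}
  T[0,2] 'bcc' = {S}
  T[1,3] 'ccb' = ∅
  T[2,4] 'cbc' = ∅
  T[3,5] 'bca' = {S}
  T[4,6] 'cab' = ∅
  T[5,7] 'abc' = ∅
  T[6,8] 'bca' = {S}
  T[0,3] 'bccb' = {X3,X4}  orig:{}
  T[1,4] 'ccbc' = {B}
  T[2,5] 'cbca' = ∅
  T[3,6] 'bcab' = {X3,X4}  orig:{}
  T[4,7] 'cabc' = ∅
  T[5,8] 'abca' = ∅
  T[0,4] 'bccbc' = {S}
  T[1,5] 'ccbca' = {B}
  T[2,6] 'cbcab' = ∅
  T[3,7] 'bcabc' = ∅
  T[4,8] 'cabca' = ∅
  T[0,5] 'bccbca' = {S}
  T[1,6] 'ccbcab' = ∅
  T[2,7] 'cbcabc' = ∅
  T[3,8] 'bcabca' = ∅
  T[0,6] 'bccbcab' = {X3,X4}  orig:{}
  T[1,7] 'ccbcabc' = {B}
  T[2,8] 'cbcabca' = ∅
  T[0,7] 'bccbcabc' = {S}
  T[1,8] 'ccbcabca' = {B}
  T[0,8] 'bccbcabca' = {S}

S ∈ T[0,8] ⇒ YES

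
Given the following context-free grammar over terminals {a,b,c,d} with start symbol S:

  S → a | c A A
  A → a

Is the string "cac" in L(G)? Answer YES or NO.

CNF form of G:
  S -> T0 X1 | a
  A -> a
  T0 -> c
  X1 -> A A

CYK fill:
  T[0,0] 'c' = {T0}  orig:{}
  T[1,1] 'a' = {A,S}
  T[2,2] 'c' = {T0}  orig:{}
  T[0,1] 'ca' = ∅
  T[1,2] 'ac' = ∅
  T[0,2] 'cac' = ∅

S ∉ T[0,2] ⇒ NO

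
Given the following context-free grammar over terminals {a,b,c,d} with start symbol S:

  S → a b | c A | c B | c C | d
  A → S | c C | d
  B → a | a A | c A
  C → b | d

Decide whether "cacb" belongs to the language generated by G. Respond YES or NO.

CNF form of G:
  S -> T0 T1 | T2 A | T2 B | T2 C | d
  A -> T0 T1 | T2 A | T2 B | T2 C | d
  B -> T0 A | T2 A | a
  C -> b | d
  T0 -> a
  T1 -> b
  T2 -> c

CYK table (by increasing span):
  [0..0]={T2}  "c"  orig:{}
  [1..1]={B,T0}  "a"  orig:{B}
  [2..2]={T2}  "c"  orig:{}
  [3..3]={C,T1}  "b"  orig:{C}
  [0..1]={A,S}  "ca"
  [1..2]=∅  "ac"
  [2..3]={A,S}  "cb"
  [0..2]=∅  "cac"
  [1..3]={B}  "acb"
  [0..3]={A,S}  "cacb"

S ∈ T[0,3] ⇒ YES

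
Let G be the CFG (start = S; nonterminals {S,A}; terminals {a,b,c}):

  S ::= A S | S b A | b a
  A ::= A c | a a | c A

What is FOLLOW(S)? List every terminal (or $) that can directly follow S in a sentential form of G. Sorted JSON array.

FIRST iteration:
iter 1:
  A via A→a a: +{a}
  A via A→c A: +{c}
  S via S→A S: +{a,c}
  S via S→b a: +{b}
  S: {a,b,c}  A: {a,c}
iter 2: done
  S: {a,b,c}  A: {a,c}

FOLLOW sets:
initialize: $ ∈ FOLLOW(S)
round 1:
  A→A c: FOLLOW(A) ⊇ FIRST(c) = {c}; new: +{c}
  S→A S: FOLLOW(A) ⊇ FIRST(S) = {a,b,c}; new: +{a,b}
  S→S b A: FOLLOW(S) ⊇ FIRST(b) = {b}; new: +{b}
  S→S b A: FOLLOW(A) ⊇ FOLLOW(S) ⊇ {$,b}; new: +{$}
  FOLLOW[S]={$,b}  FOLLOW[A]={$,a,b,c}
round 2: (no change)
  FOLLOW[S]={$,b}  FOLLOW[A]={$,a,b,c}

FOLLOW(S) = ["$", "b"]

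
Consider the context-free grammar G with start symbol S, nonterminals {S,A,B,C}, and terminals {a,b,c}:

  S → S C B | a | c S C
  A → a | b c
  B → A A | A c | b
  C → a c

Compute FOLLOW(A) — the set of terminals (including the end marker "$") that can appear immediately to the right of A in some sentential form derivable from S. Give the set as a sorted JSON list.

Compute FIRST by fixpoint:
[1]
  A via A→a: +{a}
  A via A→b c: +{b}
  B via B→A A: +{a,b}
  C via C→a c: +{a}
  S via S→a: +{a}
  S via S→c S C: +{c}
  S: {a,c}  A: {a,b}  B: {a,b}  C: {a}
[2] done
  S: {a,c}  A: {a,b}  B: {a,b}  C: {a}

FOLLOW iteration:
seed FOLLOW(S) with $
pass 1:
  B→A A: FOLLOW(A) ⊇ FIRST(A) = {a,b}; new: +{a,b}
  B→A c: FOLLOW(A) ⊇ FIRST(c) = {c}; new: +{c}
  S→S C B: FOLLOW(S) ⊇ FIRST(C) = {a}; new: +{a}
  S→S C B: FOLLOW(C) ⊇ FIRST(B) = {a,b}; new: +{a,b}
  S→S C B: FOLLOW(B) ⊇ FOLLOW(S) ⊇ {$,a}; new: +{$,a}
  S→c S C: FOLLOW(C) ⊇ FOLLOW(S) ⊇ {$,a}; new: +{$}
  FOLLOW[S]={$,a}  FOLLOW[A]={a,b,c}  FOLLOW[B]={$,a}  FOLLOW[C]={$,a,b}
pass 2:
  B→A A: FOLLOW(A) ⊇ FOLLOW(B) ⊇ {$,a}; new: +{$}
  FOLLOW[S]={$,a}  FOLLOW[A]={$,a,b,c}  FOLLOW[B]={$,a}  FOLLOW[C]={$,a,b}
pass 3: — fixpoint
  FOLLOW[S]={$,a}  FOLLOW[A]={$,a,b,c}  FOLLOW[B]={$,a}  FOLLOW[C]={$,a,b}

FOLLOW(A) = ["$", "a", "b", "c"]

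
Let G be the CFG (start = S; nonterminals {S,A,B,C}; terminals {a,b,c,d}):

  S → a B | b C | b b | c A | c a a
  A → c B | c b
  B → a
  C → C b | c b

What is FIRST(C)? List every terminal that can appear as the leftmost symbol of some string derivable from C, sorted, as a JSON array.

FIRST iteration:
[1]
  A via A→c B: +{c}
  B via B→a: +{a}
  C via C→c b: +{c}
  S via S→a B: +{a}
  S via S→b C: +{b}
  S via S→c A: +{c}
  FIRST[S]={a,b,c}  FIRST[A]={c}  FIRST[B]={a}  FIRST[C]={c}
[2] (no change)
  FIRST[S]={a,b,c}  FIRST[A]={c}  FIRST[B]={a}  FIRST[C]={c}

FIRST(C) = ["c"]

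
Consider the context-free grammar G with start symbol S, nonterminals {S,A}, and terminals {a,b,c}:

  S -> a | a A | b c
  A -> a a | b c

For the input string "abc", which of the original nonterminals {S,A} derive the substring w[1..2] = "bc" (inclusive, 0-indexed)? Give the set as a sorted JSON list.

Convert to CNF:
  S -> T0 A | T1 T2 | a
  A -> T0 T0 | T1 T2
  T0 -> a
  T1 -> b
  T2 -> c

CYK table (by increasing span) — only the sub-triangle for w[1..2]:
  [1..1]={T1}  "b"  orig:{}
  [2..2]={T2}  "c"  orig:{}
  [1..2]={A,S}  "bc"

Original NTs in T[1,2] deriving "bc": ["A", "S"]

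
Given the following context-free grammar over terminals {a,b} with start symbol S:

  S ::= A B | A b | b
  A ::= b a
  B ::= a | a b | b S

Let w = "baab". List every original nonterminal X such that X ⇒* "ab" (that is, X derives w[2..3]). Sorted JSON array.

CNF form of G:
  S -> A B | A T0 | b
  A -> T0 T1
  B -> T0 S | T1 T0 | a
  T0 -> b
  T1 -> a

Fill CYK table bottom-up, restricted to cells inside w[2..3]:
  [2..2]={B,T1}  "a"  orig:{B}
  [3..3]={S,T0}  "b"  orig:{S}
  [2..3]={B}  "ab"

Original NTs in T[2,3] deriving "ab": ["B"]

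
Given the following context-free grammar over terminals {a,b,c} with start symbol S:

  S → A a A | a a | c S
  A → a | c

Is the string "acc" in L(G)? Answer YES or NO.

Convert to CNF:
  S -> A X2 | T0 T0 | T1 S
  A -> a | c
  T0 -> a
  T1 -> c
  X2 -> T0 A

CYK table (by increasing span):
  [0..0]={A,T0}  "a"  orig:{A}
  [1..1]={A,T1}  "c"  orig:{A}
  [2..2]={A,T1}  "c"  orig:{A}
  [0..1]={X2}  "ac"  orig:{}
  [1..2]=∅  "cc"
  [0..2]=∅  "acc"

S ∉ T[0,2] ⇒ NO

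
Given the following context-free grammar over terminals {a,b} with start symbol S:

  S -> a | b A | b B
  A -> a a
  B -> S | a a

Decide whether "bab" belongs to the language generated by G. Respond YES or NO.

Convert to CNF:
  S -> T1 A | T1 B | a
  A -> T0 T0
  B -> T0 T0 | T1 A | T1 B | a
  T0 -> a
  T1 -> b

CYK table (by increasing span):
  T[0,0] 'b' = {T1}  orig:{}
  T[1,1] 'a' = {B,S,T0}  orig:{B,S}
  T[2,2] 'b' = {T1}  orig:{}
  T[0,1] 'ba' = {B,S}
  T[1,2] 'ab' = ∅
  T[0,2] 'bab' = ∅

S ∉ T[0,2] ⇒ NO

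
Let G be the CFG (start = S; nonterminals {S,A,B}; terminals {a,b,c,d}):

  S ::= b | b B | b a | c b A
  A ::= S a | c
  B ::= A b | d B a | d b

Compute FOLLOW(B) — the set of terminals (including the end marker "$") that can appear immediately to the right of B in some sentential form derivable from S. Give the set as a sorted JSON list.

Compute FIRST by fixpoint:
round 1:
  A via A→c: +{c}
  B via B→A b: +{c}
  B via B→d B a: +{d}
  S via S→b: +{b}
  S via S→c b A: +{c}
  FIRST[S]={b,c}  FIRST[A]={c}  FIRST[B]={c,d}
round 2:
  A via A→S a: +{b}
  B via B→A b: +{b}
  FIRST[S]={b,c}  FIRST[A]={b,c}  FIRST[B]={b,c,d}
round 3: (no change)
  FIRST[S]={b,c}  FIRST[A]={b,c}  FIRST[B]={b,c,d}

Compute FOLLOW by fixpoint:
initialize: $ ∈ FOLLOW(S)
pass 1:
  A→S a: FOLLOW(S) ⊇ FIRST(a) = {a}; new: +{a}
  B→A b: FOLLOW(A) ⊇ FIRST(b) = {b}; new: +{b}
  B→d B a: FOLLOW(B) ⊇ FIRST(a) = {a}; new: +{a}
  S→b B: FOLLOW(B) ⊇ FOLLOW(S) ⊇ {$,a}; new: +{$}
  S→c b A: FOLLOW(A) ⊇ FOLLOW(S) ⊇ {$,a}; new: +{$,a}
  S: {$,a}  A: {$,a,b}  B: {$,a}
pass 2: done
  S: {$,a}  A: {$,a,b}  B: {$,a}

FOLLOW(B) = ["$", "a"]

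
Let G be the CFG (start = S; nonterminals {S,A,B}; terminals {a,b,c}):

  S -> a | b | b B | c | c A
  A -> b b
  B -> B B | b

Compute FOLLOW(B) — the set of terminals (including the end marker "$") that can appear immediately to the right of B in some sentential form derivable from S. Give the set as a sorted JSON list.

FIRST sets, iterate to fixpoint:
round 1:
  A via A→b b: +{b}
  B via B→b: +{b}
  S via S→a: +{a}
  S via S→b: +{b}
  S via S→c: +{c}
  FIRST[S]={a,b,c}  FIRST[A]={b}  FIRST[B]={b}
round 2: done
  FIRST[S]={a,b,c}  FIRST[A]={b}  FIRST[B]={b}

FOLLOW sets:
seed FOLLOW(S) with $
iter 1:
  B→B B: FOLLOW(B) ⊇ FIRST(B) = {b}; new: +{b}
  S→b B: FOLLOW(B) ⊇ FOLLOW(S) ⊇ {$}; new: +{$}
  S→c A: FOLLOW(A) ⊇ FOLLOW(S) ⊇ {$}; new: +{$}
  FOLLOW[S]={$}  FOLLOW[A]={$}  FOLLOW[B]={$,b}
iter 2: — fixpoint
  FOLLOW[S]={$}  FOLLOW[A]={$}  FOLLOW[B]={$,b}

FOLLOW(B) = ["$", "b"]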